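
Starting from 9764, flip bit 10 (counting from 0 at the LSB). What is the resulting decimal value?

8740

x = 010011000100100
bit 10 is currently 1; toggle it via x ^ (1 << 10) = x ^ 1024
→ 010001000100100 = 8740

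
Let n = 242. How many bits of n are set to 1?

242 = 11110010
Count the 1s: 1 + 1 + 1 + 1 + 1 = 5

5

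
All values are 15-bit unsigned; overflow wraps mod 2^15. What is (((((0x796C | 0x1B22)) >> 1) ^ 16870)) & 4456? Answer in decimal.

4160

0x796C = 111100101101100
0x1B22 = 001101100100010
→ | → 111101101101110 = 31598
→ >> 1 → 011110110110111 = 15799
16870 = 100000111100110
→ ^ → 111110001010001 = 31825
4456 = 001000101101000
→ & → 001000001000000 = 4160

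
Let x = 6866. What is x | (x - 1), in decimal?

x = 1101011010010 = 6866
x - 1 = 1101011010001
OR    = 1101011010011 = 6867
(x | (x - 1) sets all bits below the lowest set bit.)

6867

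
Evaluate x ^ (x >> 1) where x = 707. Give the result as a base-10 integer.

930

x = 1011000011 = 707
x>>1 = 0101100001
XOR  = 1110100010 = 930
(x ^ (x >> 1) gives the standard binary-reflected Gray code of x.)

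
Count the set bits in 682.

5

682 = 1010101010
Count the 1s: 1 + 1 + 1 + 1 + 1 = 5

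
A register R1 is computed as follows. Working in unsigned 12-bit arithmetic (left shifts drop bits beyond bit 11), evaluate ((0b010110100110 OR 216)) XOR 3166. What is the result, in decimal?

0b010110100110 = 010110100110
216 = 000011011000
→ OR → 010111111110 = 1534
3166 = 110001011110
→ XOR → 100110100000 = 2464

2464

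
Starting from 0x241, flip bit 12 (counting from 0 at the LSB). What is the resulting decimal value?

x = 0001001000001
bit 12 is currently 0; toggle it via x ^ (1 << 12) = x ^ 4096
→ 1001001000001 = 4673

4673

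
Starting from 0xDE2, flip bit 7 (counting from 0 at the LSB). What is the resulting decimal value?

x = 00110111100010
bit 7 is currently 1; toggle it via x ^ (1 << 7) = x ^ 128
→ 00110101100010 = 3426

3426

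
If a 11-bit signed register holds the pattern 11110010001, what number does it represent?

-111

pattern = 11110010001 (MSB is 1 ⇒ negative)
Invert: 00001101110, add 1 → 00001101111 = 111, so the value is -111.
(Equivalently: 1937 - 2^11 = 1937 - 2048 = -111.)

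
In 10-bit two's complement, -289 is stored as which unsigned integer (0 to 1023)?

735

289 in 10 bits: 0100100001
Invert: 1011011110
Add 1:  1011011111 = 735
(Check: 2^10 - 289 = 1024 - 289 = 735.)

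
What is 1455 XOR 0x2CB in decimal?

1455 = 10110101111
0x2CB = 01011001011
XOR → 11101100100 = 1892

1892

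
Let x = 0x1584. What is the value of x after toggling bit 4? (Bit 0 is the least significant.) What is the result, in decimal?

x = 1010110000100
bit 4 is currently 0; toggle it via x ^ (1 << 4) = x ^ 16
→ 1010110010100 = 5524

5524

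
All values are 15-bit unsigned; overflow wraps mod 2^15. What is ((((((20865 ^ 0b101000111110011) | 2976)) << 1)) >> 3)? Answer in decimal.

20865 = 101000110000001
0b101000111110011 = 101000111110011
→ ^ → 000000001110010 = 114
2976 = 000101110100000
→ | → 000101111110010 = 3058
→ << 1 (mod 2^15) → 001011111100100 = 6116
→ >> 3 → 000001011111100 = 764

764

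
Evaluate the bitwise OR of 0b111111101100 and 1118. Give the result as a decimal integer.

4094

a = 111111101100
1118 = 010001011110
 OR → 111111111110 = 4094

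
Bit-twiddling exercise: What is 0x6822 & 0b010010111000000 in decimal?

0x6822 = 110100000100010
b = 010010111000000
AND → 010000000000000 = 8192

8192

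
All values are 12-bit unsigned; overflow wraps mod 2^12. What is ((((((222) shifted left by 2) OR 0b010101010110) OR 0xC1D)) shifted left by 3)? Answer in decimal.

222 = 000011011110
→ shifted left by 2 (mod 2^12) → 001101111000 = 888
0b010101010110 = 010101010110
→ OR → 011101111110 = 1918
0xC1D = 110000011101
→ OR → 111101111111 = 3967
→ shifted left by 3 (mod 2^12) → 101111111000 = 3064

3064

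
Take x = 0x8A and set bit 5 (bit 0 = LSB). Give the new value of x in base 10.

170

x = 0010001010
bit 5 is currently 0; set it via x | (1 << 5) = x | 32
→ 0010101010 = 170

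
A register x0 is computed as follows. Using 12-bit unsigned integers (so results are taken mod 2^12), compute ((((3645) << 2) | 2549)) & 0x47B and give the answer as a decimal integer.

3645 = 111000111101
→ << 2 (mod 2^12) → 100011110100 = 2292
2549 = 100111110101
→ | → 100111110101 = 2549
0x47B = 010001111011
→ & → 000001110001 = 113

113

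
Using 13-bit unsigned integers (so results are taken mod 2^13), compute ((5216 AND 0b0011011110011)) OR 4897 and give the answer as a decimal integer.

5216 = 1010001100000
0b0011011110011 = 0011011110011
→ AND → 0010001100000 = 1120
4897 = 1001100100001
→ OR → 1011101100001 = 5985

5985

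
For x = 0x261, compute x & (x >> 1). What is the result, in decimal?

x = 1001100001 = 609
x>>1 = 0100110000
AND  = 0000100000 = 32
(x & (x >> 1) has a 1 wherever x has two consecutive 1 bits.)

32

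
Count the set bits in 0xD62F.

0xD62F = 1101011000101111
Count the 1s: 1 + 1 + 1 + 1 + 1 + 1 + 1 + 1 + 1 + 1 = 10

10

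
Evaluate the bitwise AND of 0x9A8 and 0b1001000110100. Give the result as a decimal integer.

32

0x9A8 = 0100110101000
b = 1001000110100
AND → 0000000100000 = 32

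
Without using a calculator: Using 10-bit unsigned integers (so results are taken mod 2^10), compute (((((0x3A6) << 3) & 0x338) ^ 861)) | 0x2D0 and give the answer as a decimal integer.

765

0x3A6 = 1110100110
→ << 3 (mod 2^10) → 0100110000 = 304
0x338 = 1100111000
→ & → 0100110000 = 304
861 = 1101011101
→ ^ → 1001101101 = 621
0x2D0 = 1011010000
→ | → 1011111101 = 765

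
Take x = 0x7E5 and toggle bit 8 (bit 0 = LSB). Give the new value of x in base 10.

x = 11111100101
bit 8 is currently 1; toggle it via x ^ (1 << 8) = x ^ 256
→ 11011100101 = 1765

1765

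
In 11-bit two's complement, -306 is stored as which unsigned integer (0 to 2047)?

1742

306 in 11 bits: 00100110010
Invert: 11011001101
Add 1:  11011001110 = 1742
(Check: 2^11 - 306 = 2048 - 306 = 1742.)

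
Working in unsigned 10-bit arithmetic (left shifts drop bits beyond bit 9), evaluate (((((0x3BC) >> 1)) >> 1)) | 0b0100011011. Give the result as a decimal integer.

0x3BC = 1110111100
→ >> 1 → 0111011110 = 478
→ >> 1 → 0011101111 = 239
0b0100011011 = 0100011011
→ | → 0111111111 = 511

511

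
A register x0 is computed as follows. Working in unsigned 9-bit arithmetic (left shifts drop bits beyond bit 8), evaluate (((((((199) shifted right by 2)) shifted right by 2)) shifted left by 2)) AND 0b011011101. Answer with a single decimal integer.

199 = 011000111
→ shifted right by 2 → 000110001 = 49
→ shifted right by 2 → 000001100 = 12
→ shifted left by 2 (mod 2^9) → 000110000 = 48
0b011011101 = 011011101
→ AND → 000010000 = 16

16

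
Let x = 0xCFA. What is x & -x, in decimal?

x = 110011111010 = 3322
-x (two's complement) = …001100000110
AND   = 000000000010 = 2
(x & -x isolates the lowest set bit of x.)

2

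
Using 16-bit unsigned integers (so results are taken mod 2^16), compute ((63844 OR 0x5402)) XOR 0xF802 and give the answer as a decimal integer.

1380

63844 = 1111100101100100
0x5402 = 0101010000000010
→ OR → 1111110101100110 = 64870
0xF802 = 1111100000000010
→ XOR → 0000010101100100 = 1380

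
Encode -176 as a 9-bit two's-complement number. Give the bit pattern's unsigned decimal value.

336

176 in 9 bits: 010110000
Invert: 101001111
Add 1:  101010000 = 336
(Check: 2^9 - 176 = 512 - 176 = 336.)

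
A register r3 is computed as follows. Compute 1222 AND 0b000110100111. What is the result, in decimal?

1222 = 10011000110
b = 00110100111
AND → 00010000110 = 134

134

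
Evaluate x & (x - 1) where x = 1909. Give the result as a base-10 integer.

x = 11101110101 = 1909
x - 1 = 11101110100
AND   = 11101110100 = 1908
(x & (x - 1) clears the lowest set bit of x.)

1908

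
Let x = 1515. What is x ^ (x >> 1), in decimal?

1822

x = 10111101011 = 1515
x>>1 = 01011110101
XOR  = 11100011110 = 1822
(x ^ (x >> 1) gives the standard binary-reflected Gray code of x.)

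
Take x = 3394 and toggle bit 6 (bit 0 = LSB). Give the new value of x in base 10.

x = 110101000010
bit 6 is currently 1; toggle it via x ^ (1 << 6) = x ^ 64
→ 110100000010 = 3330

3330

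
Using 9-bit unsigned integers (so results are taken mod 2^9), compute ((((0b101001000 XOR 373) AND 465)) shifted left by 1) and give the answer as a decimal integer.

34

0b101001000 = 101001000
373 = 101110101
→ XOR → 000111101 = 61
465 = 111010001
→ AND → 000010001 = 17
→ shifted left by 1 (mod 2^9) → 000100010 = 34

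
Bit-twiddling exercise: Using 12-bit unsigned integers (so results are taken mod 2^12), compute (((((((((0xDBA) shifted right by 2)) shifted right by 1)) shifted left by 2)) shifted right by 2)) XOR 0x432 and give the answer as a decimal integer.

0xDBA = 110110111010
→ shifted right by 2 → 001101101110 = 878
→ shifted right by 1 → 000110110111 = 439
→ shifted left by 2 (mod 2^12) → 011011011100 = 1756
→ shifted right by 2 → 000110110111 = 439
0x432 = 010000110010
→ XOR → 010110000101 = 1413

1413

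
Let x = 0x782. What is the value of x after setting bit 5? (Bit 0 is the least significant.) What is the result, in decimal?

1954

x = 11110000010
bit 5 is currently 0; set it via x | (1 << 5) = x | 32
→ 11110100010 = 1954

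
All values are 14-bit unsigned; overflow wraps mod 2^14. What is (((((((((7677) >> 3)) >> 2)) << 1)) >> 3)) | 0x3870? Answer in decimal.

7677 = 01110111111101
→ >> 3 → 00001110111111 = 959
→ >> 2 → 00000011101111 = 239
→ << 1 (mod 2^14) → 00000111011110 = 478
→ >> 3 → 00000000111011 = 59
0x3870 = 11100001110000
→ | → 11100001111011 = 14459

14459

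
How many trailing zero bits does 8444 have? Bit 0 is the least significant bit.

2

8444 = 10000011111100
Trailing zeros: 2, so the lowest set bit is bit 2 (value 4).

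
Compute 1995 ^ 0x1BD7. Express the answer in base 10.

7196

1995 = 0011111001011
0x1BD7 = 1101111010111
XOR → 1110000011100 = 7196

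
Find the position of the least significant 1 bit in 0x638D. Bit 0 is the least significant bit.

0

0x638D = 110001110001101
Trailing zeros: 0, so the lowest set bit is bit 0 (value 1).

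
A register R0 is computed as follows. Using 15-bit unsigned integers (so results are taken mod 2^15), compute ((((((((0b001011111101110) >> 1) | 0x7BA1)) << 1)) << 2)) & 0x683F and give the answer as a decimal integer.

18488

0b001011111101110 = 001011111101110
→ >> 1 → 000101111110111 = 3063
0x7BA1 = 111101110100001
→ | → 111101111110111 = 31735
→ << 1 (mod 2^15) → 111011111101110 = 30702
→ << 2 (mod 2^15) → 101111110111000 = 24504
0x683F = 110100000111111
→ & → 100100000111000 = 18488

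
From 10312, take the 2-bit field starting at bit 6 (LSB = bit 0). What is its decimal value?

1

v = 10100001001000
Shift right by 6: 10100001
Mask low 2 bits: 01 = 1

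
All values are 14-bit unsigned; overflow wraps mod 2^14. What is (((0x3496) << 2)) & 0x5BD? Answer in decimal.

0x3496 = 11010010010110
→ << 2 (mod 2^14) → 01001001011000 = 4696
0x5BD = 00010110111101
→ & → 00000000011000 = 24

24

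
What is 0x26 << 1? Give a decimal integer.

76

0x26 = 0100110
shift left by 1 → 1001100 = 76
(equivalently, 38 × 2^1 = 38 × 2)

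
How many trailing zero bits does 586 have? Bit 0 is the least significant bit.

586 = 1001001010
Trailing zeros: 1, so the lowest set bit is bit 1 (value 2).

1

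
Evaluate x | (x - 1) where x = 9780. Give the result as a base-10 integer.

9783

x = 10011000110100 = 9780
x - 1 = 10011000110011
OR    = 10011000110111 = 9783
(x | (x - 1) sets all bits below the lowest set bit.)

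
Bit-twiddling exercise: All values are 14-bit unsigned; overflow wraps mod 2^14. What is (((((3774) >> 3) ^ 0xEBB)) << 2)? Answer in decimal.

15792

3774 = 00111010111110
→ >> 3 → 00000111010111 = 471
0xEBB = 00111010111011
→ ^ → 00111101101100 = 3948
→ << 2 (mod 2^14) → 11110110110000 = 15792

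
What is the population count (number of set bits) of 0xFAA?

0xFAA = 111110101010
Count the 1s: 1 + 1 + 1 + 1 + 1 + 1 + 1 + 1 = 8

8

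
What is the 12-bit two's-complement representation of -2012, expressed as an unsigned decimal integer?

2012 in 12 bits: 011111011100
Invert: 100000100011
Add 1:  100000100100 = 2084
(Check: 2^12 - 2012 = 4096 - 2012 = 2084.)

2084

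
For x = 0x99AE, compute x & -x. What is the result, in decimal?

x = 1001100110101110 = 39342
-x (two's complement) = …0110011001010010
AND   = 0000000000000010 = 2
(x & -x isolates the lowest set bit of x.)

2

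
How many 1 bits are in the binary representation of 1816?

1816 = 11100011000
Count the 1s: 1 + 1 + 1 + 1 + 1 = 5

5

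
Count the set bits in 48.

48 = 110000
Count the 1s: 1 + 1 = 2

2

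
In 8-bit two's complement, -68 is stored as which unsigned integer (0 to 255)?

188

68 in 8 bits: 01000100
Invert: 10111011
Add 1:  10111100 = 188
(Check: 2^8 - 68 = 256 - 68 = 188.)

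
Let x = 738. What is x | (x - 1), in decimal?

739

x = 1011100010 = 738
x - 1 = 1011100001
OR    = 1011100011 = 739
(x | (x - 1) sets all bits below the lowest set bit.)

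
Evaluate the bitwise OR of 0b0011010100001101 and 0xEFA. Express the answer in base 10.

16383

a = 11010100001101
0xEFA = 00111011111010
 OR → 11111111111111 = 16383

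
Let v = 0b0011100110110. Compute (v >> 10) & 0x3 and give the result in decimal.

v = 0011100110110
Shift right by 10: 001
Mask low 2 bits: 01 = 1

1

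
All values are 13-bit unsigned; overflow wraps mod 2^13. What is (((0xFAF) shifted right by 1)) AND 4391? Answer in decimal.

263

0xFAF = 0111110101111
→ shifted right by 1 → 0011111010111 = 2007
4391 = 1000100100111
→ AND → 0000100000111 = 263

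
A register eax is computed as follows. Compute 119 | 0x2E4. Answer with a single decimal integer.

759

119 = 0001110111
0x2E4 = 1011100100
 OR → 1011110111 = 759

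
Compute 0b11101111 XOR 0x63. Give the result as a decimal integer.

a = 11101111
0x63 = 01100011
XOR → 10001100 = 140

140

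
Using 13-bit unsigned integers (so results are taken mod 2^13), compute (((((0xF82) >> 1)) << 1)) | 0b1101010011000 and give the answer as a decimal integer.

0xF82 = 0111110000010
→ >> 1 → 0011111000001 = 1985
→ << 1 (mod 2^13) → 0111110000010 = 3970
0b1101010011000 = 1101010011000
→ | → 1111110011010 = 8090

8090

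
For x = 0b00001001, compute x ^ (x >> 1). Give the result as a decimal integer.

13

x = 1001 = 9
x>>1 = 0100
XOR  = 1101 = 13
(x ^ (x >> 1) gives the standard binary-reflected Gray code of x.)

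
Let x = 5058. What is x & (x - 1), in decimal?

x = 1001111000010 = 5058
x - 1 = 1001111000001
AND   = 1001111000000 = 5056
(x & (x - 1) clears the lowest set bit of x.)

5056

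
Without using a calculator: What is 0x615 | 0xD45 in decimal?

0x615 = 011000010101
0xD45 = 110101000101
 OR → 111101010101 = 3925

3925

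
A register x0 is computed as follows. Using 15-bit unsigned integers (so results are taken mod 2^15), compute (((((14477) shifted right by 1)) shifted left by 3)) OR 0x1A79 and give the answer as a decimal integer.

14477 = 011100010001101
→ shifted right by 1 → 001110001000110 = 7238
→ shifted left by 3 (mod 2^15) → 110001000110000 = 25136
0x1A79 = 001101001111001
→ OR → 111101001111001 = 31353

31353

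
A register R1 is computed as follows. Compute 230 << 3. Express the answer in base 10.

1840

230 = 00011100110
shift left by 3 → 11100110000 = 1840
(equivalently, 230 × 2^3 = 230 × 8)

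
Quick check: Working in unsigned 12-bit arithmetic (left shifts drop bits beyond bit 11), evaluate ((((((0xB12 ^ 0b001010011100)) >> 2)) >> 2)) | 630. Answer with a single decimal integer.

766

0xB12 = 101100010010
0b001010011100 = 001010011100
→ ^ → 100110001110 = 2446
→ >> 2 → 001001100011 = 611
→ >> 2 → 000010011000 = 152
630 = 001001110110
→ | → 001011111110 = 766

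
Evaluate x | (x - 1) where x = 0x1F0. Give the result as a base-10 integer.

511

x = 111110000 = 496
x - 1 = 111101111
OR    = 111111111 = 511
(x | (x - 1) sets all bits below the lowest set bit.)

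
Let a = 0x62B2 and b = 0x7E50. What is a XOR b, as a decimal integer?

7394

0x62B2 = 110001010110010
0x7E50 = 111111001010000
XOR → 001110011100010 = 7394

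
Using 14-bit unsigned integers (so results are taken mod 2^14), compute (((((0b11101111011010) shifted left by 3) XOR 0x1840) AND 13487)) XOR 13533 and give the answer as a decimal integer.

0b11101111011010 = 11101111011010
→ shifted left by 3 (mod 2^14) → 01111011010000 = 7888
0x1840 = 01100001000000
→ XOR → 00011010010000 = 1680
13487 = 11010010101111
→ AND → 00010010000000 = 1152
13533 = 11010011011101
→ XOR → 11000001011101 = 12381

12381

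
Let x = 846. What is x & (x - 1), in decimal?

x = 1101001110 = 846
x - 1 = 1101001101
AND   = 1101001100 = 844
(x & (x - 1) clears the lowest set bit of x.)

844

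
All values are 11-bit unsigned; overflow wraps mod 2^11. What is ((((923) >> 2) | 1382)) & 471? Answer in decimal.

923 = 01110011011
→ >> 2 → 00011100110 = 230
1382 = 10101100110
→ | → 10111100110 = 1510
471 = 00111010111
→ & → 00111000110 = 454

454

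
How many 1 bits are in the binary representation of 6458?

6458 = 1100100111010
Count the 1s: 1 + 1 + 1 + 1 + 1 + 1 + 1 = 7

7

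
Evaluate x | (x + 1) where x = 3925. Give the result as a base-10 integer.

x = 111101010101 = 3925
x + 1 = 111101010110
OR    = 111101010111 = 3927
(x | (x + 1) sets the lowest cleared bit.)

3927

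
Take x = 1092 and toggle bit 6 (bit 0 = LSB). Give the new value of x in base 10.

1028

x = 10001000100
bit 6 is currently 1; toggle it via x ^ (1 << 6) = x ^ 64
→ 10000000100 = 1028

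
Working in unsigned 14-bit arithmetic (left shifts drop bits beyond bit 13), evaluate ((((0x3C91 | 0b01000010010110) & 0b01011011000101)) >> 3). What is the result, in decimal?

656

0x3C91 = 11110010010001
0b01000010010110 = 01000010010110
→ | → 11110010010111 = 15511
0b01011011000101 = 01011011000101
→ & → 01010010000101 = 5253
→ >> 3 → 00001010010000 = 656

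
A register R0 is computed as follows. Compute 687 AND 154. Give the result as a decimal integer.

138

687 = 1010101111
154 = 0010011010
AND → 0010001010 = 138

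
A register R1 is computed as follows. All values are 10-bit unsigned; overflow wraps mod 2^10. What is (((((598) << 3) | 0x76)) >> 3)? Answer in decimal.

94

598 = 1001010110
→ << 3 (mod 2^10) → 1010110000 = 688
0x76 = 0001110110
→ | → 1011110110 = 758
→ >> 3 → 0001011110 = 94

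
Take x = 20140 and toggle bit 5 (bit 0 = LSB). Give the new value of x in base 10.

x = 100111010101100
bit 5 is currently 1; toggle it via x ^ (1 << 5) = x ^ 32
→ 100111010001100 = 20108

20108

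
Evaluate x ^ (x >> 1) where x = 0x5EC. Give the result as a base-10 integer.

x = 10111101100 = 1516
x>>1 = 01011110110
XOR  = 11100011010 = 1818
(x ^ (x >> 1) gives the standard binary-reflected Gray code of x.)

1818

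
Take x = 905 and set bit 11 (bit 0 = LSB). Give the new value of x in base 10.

2953

x = 0001110001001
bit 11 is currently 0; set it via x | (1 << 11) = x | 2048
→ 0101110001001 = 2953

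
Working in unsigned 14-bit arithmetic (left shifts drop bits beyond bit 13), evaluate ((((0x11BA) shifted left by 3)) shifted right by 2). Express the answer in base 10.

0x11BA = 01000110111010
→ shifted left by 3 (mod 2^14) → 00110111010000 = 3536
→ shifted right by 2 → 00001101110100 = 884

884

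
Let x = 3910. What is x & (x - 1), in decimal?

3908

x = 111101000110 = 3910
x - 1 = 111101000101
AND   = 111101000100 = 3908
(x & (x - 1) clears the lowest set bit of x.)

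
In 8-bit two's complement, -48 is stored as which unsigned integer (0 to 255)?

48 in 8 bits: 00110000
Invert: 11001111
Add 1:  11010000 = 208
(Check: 2^8 - 48 = 256 - 48 = 208.)

208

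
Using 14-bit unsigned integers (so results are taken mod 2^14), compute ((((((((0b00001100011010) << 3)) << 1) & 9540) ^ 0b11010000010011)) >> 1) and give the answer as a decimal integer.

2697

0b00001100011010 = 00001100011010
→ << 3 (mod 2^14) → 01100011010000 = 6352
→ << 1 (mod 2^14) → 11000110100000 = 12704
9540 = 10010101000100
→ & → 10000100000000 = 8448
0b11010000010011 = 11010000010011
→ ^ → 01010100010011 = 5395
→ >> 1 → 00101010001001 = 2697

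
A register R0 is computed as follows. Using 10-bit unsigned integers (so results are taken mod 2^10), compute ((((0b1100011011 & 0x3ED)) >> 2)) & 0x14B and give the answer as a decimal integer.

66

0b1100011011 = 1100011011
0x3ED = 1111101101
→ & → 1100001001 = 777
→ >> 2 → 0011000010 = 194
0x14B = 0101001011
→ & → 0001000010 = 66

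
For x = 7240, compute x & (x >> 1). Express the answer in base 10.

3072

x = 1110001001000 = 7240
x>>1 = 0111000100100
AND  = 0110000000000 = 3072
(x & (x >> 1) has a 1 wherever x has two consecutive 1 bits.)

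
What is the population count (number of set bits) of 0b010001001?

3

n = 10001001
Count the 1s: 1 + 1 + 1 = 3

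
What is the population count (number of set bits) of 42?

3

42 = 101010
Count the 1s: 1 + 1 + 1 = 3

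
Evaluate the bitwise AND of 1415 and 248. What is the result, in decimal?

128

1415 = 10110000111
248 = 00011111000
AND → 00010000000 = 128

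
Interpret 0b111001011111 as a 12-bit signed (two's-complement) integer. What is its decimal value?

pattern = 111001011111 (MSB is 1 ⇒ negative)
Invert: 000110100000, add 1 → 000110100001 = 417, so the value is -417.
(Equivalently: 3679 - 2^12 = 3679 - 4096 = -417.)

-417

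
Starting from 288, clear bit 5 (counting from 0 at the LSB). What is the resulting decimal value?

256

x = 0100100000
bit 5 is currently 1; clear it via x & ~(1 << 5) = x & ~32
→ 0100000000 = 256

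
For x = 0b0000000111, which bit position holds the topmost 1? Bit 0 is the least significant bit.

0b0000000111 = 111
The topmost 1 is at position 2 (since 2^2 = 4 ≤ 7 < 8).

2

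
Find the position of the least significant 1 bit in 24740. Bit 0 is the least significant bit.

24740 = 110000010100100
Trailing zeros: 2, so the lowest set bit is bit 2 (value 4).

2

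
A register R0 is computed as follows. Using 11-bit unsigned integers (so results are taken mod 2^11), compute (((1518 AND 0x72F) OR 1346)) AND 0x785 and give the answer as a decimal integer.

1284

1518 = 10111101110
0x72F = 11100101111
→ AND → 10100101110 = 1326
1346 = 10101000010
→ OR → 10101101110 = 1390
0x785 = 11110000101
→ AND → 10100000100 = 1284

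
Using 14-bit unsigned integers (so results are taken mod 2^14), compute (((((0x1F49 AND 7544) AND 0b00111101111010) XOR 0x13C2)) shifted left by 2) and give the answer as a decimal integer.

0x1F49 = 01111101001001
7544 = 01110101111000
→ AND → 01110101001000 = 7496
0b00111101111010 = 00111101111010
→ AND → 00110101001000 = 3400
0x13C2 = 01001111000010
→ XOR → 01111010001010 = 7818
→ shifted left by 2 (mod 2^14) → 11101000101000 = 14888

14888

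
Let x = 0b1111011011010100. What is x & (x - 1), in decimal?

x = 1111011011010100 = 63188
x - 1 = 1111011011010011
AND   = 1111011011010000 = 63184
(x & (x - 1) clears the lowest set bit of x.)

63184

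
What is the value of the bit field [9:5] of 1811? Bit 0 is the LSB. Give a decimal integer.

v = 011100010011
Shift right by 5: 0111000
Mask low 5 bits: 11000 = 24

24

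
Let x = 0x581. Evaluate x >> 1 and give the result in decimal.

0x581 = 10110000001
shift right by 1 → 01011000000 = 704
(equivalently, floor(1409 / 2))

704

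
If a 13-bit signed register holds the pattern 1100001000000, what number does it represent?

-1984

pattern = 1100001000000 (MSB is 1 ⇒ negative)
Invert: 0011110111111, add 1 → 0011111000000 = 1984, so the value is -1984.
(Equivalently: 6208 - 2^13 = 6208 - 8192 = -1984.)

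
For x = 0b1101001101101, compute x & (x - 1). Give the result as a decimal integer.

x = 1101001101101 = 6765
x - 1 = 1101001101100
AND   = 1101001101100 = 6764
(x & (x - 1) clears the lowest set bit of x.)

6764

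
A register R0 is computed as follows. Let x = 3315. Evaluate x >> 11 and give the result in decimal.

3315 = 110011110011
shift right by 11 → 000000000001 = 1
(equivalently, floor(3315 / 2048))

1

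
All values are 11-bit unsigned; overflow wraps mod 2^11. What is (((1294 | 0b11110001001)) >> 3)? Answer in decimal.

1294 = 10100001110
0b11110001001 = 11110001001
→ | → 11110001111 = 1935
→ >> 3 → 00011110001 = 241

241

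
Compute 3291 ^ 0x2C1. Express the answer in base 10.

3291 = 110011011011
0x2C1 = 001011000001
XOR → 111000011010 = 3610

3610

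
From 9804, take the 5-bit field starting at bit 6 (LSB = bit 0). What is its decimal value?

25

v = 010011001001100
Shift right by 6: 010011001
Mask low 5 bits: 11001 = 25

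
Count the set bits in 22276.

22276 = 101011100000100
Count the 1s: 1 + 1 + 1 + 1 + 1 + 1 = 6

6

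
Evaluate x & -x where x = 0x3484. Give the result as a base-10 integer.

x = 11010010000100 = 13444
-x (two's complement) = …00101101111100
AND   = 00000000000100 = 4
(x & -x isolates the lowest set bit of x.)

4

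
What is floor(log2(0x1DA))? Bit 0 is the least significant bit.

0x1DA = 111011010
The topmost 1 is at position 8 (since 2^8 = 256 ≤ 474 < 512).

8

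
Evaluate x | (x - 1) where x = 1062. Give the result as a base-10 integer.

x = 10000100110 = 1062
x - 1 = 10000100101
OR    = 10000100111 = 1063
(x | (x - 1) sets all bits below the lowest set bit.)

1063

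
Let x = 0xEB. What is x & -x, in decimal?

x = 11101011 = 235
-x (two's complement) = …00010101
AND   = 00000001 = 1
(x & -x isolates the lowest set bit of x.)

1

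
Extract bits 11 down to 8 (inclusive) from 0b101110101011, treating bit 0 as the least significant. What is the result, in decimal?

v = 101110101011
Shift right by 8: 1011
Mask low 4 bits: 1011 = 11

11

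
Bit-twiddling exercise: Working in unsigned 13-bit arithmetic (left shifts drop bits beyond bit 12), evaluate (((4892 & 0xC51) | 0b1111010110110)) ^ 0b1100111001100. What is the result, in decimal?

1914

4892 = 1001100011100
0xC51 = 0110001010001
→ & → 0000000010000 = 16
0b1111010110110 = 1111010110110
→ | → 1111010110110 = 7862
0b1100111001100 = 1100111001100
→ ^ → 0011101111010 = 1914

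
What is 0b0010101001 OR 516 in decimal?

685

a = 0010101001
516 = 1000000100
 OR → 1010101101 = 685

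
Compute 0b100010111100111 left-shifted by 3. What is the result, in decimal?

x = 000100010111100111
shift left by 3 → 100010111100111000 = 143160
(equivalently, 17895 × 2^3 = 17895 × 8)

143160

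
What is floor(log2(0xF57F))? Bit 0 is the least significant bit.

0xF57F = 1111010101111111
The topmost 1 is at position 15 (since 2^15 = 32768 ≤ 62847 < 65536).

15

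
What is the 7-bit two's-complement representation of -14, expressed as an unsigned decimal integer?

14 in 7 bits: 0001110
Invert: 1110001
Add 1:  1110010 = 114
(Check: 2^7 - 14 = 128 - 14 = 114.)

114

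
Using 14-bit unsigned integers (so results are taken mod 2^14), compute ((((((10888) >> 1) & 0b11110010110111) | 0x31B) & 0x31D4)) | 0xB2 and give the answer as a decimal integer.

10888 = 10101010001000
→ >> 1 → 01010101000100 = 5444
0b11110010110111 = 11110010110111
→ & → 01010000000100 = 5124
0x31B = 00001100011011
→ | → 01011100011111 = 5919
0x31D4 = 11000111010100
→ & → 01000100010100 = 4372
0xB2 = 00000010110010
→ | → 01000110110110 = 4534

4534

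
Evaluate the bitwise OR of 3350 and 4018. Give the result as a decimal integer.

4022

3350 = 110100010110
4018 = 111110110010
 OR → 111110110110 = 4022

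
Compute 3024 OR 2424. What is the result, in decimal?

3024 = 101111010000
2424 = 100101111000
 OR → 101111111000 = 3064

3064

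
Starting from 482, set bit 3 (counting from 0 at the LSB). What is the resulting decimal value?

x = 000111100010
bit 3 is currently 0; set it via x | (1 << 3) = x | 8
→ 000111101010 = 490

490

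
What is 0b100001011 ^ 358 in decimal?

109

a = 100001011
358 = 101100110
XOR → 001101101 = 109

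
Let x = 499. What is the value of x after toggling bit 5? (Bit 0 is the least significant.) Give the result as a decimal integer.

467

x = 0111110011
bit 5 is currently 1; toggle it via x ^ (1 << 5) = x ^ 32
→ 0111010011 = 467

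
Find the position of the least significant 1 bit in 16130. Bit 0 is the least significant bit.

1

16130 = 11111100000010
Trailing zeros: 1, so the lowest set bit is bit 1 (value 2).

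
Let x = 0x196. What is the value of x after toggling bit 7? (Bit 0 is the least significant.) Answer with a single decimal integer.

278

x = 110010110
bit 7 is currently 1; toggle it via x ^ (1 << 7) = x ^ 128
→ 100010110 = 278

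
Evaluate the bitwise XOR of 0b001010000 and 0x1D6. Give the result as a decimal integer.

390

a = 001010000
0x1D6 = 111010110
XOR → 110000110 = 390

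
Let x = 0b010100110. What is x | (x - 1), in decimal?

167

x = 10100110 = 166
x - 1 = 10100101
OR    = 10100111 = 167
(x | (x - 1) sets all bits below the lowest set bit.)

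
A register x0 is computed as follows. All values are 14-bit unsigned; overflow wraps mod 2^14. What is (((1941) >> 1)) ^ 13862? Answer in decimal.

13804

1941 = 00011110010101
→ >> 1 → 00001111001010 = 970
13862 = 11011000100110
→ ^ → 11010111101100 = 13804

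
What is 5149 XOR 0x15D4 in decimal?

457

5149 = 1010000011101
0x15D4 = 1010111010100
XOR → 0000111001001 = 457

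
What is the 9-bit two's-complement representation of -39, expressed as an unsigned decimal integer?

473

39 in 9 bits: 000100111
Invert: 111011000
Add 1:  111011001 = 473
(Check: 2^9 - 39 = 512 - 39 = 473.)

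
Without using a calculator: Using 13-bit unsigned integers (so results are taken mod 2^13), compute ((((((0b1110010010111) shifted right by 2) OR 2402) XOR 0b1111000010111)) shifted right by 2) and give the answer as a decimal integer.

0b1110010010111 = 1110010010111
→ shifted right by 2 → 0011100100101 = 1829
2402 = 0100101100010
→ OR → 0111101100111 = 3943
0b1111000010111 = 1111000010111
→ XOR → 1000101110000 = 4464
→ shifted right by 2 → 0010001011100 = 1116

1116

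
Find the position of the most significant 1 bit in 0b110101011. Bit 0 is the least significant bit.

8

0b110101011 = 110101011
The topmost 1 is at position 8 (since 2^8 = 256 ≤ 427 < 512).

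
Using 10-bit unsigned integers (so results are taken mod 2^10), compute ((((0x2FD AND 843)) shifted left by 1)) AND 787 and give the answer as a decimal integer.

18

0x2FD = 1011111101
843 = 1101001011
→ AND → 1001001001 = 585
→ shifted left by 1 (mod 2^10) → 0010010010 = 146
787 = 1100010011
→ AND → 0000010010 = 18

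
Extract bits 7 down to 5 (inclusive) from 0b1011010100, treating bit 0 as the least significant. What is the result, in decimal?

v = 1011010100
Shift right by 5: 10110
Mask low 3 bits: 110 = 6

6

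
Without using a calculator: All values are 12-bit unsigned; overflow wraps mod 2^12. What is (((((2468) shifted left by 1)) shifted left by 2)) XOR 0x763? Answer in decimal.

2627

2468 = 100110100100
→ shifted left by 1 (mod 2^12) → 001101001000 = 840
→ shifted left by 2 (mod 2^12) → 110100100000 = 3360
0x763 = 011101100011
→ XOR → 101001000011 = 2627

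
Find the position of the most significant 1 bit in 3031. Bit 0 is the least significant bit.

11

3031 = 101111010111
The topmost 1 is at position 11 (since 2^11 = 2048 ≤ 3031 < 4096).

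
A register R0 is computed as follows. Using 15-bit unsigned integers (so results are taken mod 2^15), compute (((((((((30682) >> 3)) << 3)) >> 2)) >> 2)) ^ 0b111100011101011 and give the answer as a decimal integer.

32662

30682 = 111011111011010
→ >> 3 → 000111011111011 = 3835
→ << 3 (mod 2^15) → 111011111011000 = 30680
→ >> 2 → 001110111110110 = 7670
→ >> 2 → 000011101111101 = 1917
0b111100011101011 = 111100011101011
→ ^ → 111111110010110 = 32662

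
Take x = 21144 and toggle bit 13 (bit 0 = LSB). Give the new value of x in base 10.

x = 101001010011000
bit 13 is currently 0; toggle it via x ^ (1 << 13) = x ^ 8192
→ 111001010011000 = 29336

29336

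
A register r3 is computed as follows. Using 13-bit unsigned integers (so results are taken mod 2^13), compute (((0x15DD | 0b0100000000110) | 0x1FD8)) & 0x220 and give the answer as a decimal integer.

512

0x15DD = 1010111011101
0b0100000000110 = 0100000000110
→ | → 1110111011111 = 7647
0x1FD8 = 1111111011000
→ | → 1111111011111 = 8159
0x220 = 0001000100000
→ & → 0001000000000 = 512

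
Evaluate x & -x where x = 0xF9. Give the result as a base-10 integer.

x = 11111001 = 249
-x (two's complement) = …00000111
AND   = 00000001 = 1
(x & -x isolates the lowest set bit of x.)

1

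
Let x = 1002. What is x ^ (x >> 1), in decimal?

543

x = 1111101010 = 1002
x>>1 = 0111110101
XOR  = 1000011111 = 543
(x ^ (x >> 1) gives the standard binary-reflected Gray code of x.)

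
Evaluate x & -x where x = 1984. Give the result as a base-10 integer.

64

x = 11111000000 = 1984
-x (two's complement) = …00001000000
AND   = 00001000000 = 64
(x & -x isolates the lowest set bit of x.)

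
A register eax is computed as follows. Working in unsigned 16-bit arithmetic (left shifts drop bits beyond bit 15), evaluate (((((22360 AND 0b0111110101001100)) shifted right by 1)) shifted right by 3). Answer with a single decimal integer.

1364

22360 = 0101011101011000
0b0111110101001100 = 0111110101001100
→ AND → 0101010101001000 = 21832
→ shifted right by 1 → 0010101010100100 = 10916
→ shifted right by 3 → 0000010101010100 = 1364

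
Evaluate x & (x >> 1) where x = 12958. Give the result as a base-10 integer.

4110

x = 11001010011110 = 12958
x>>1 = 01100101001111
AND  = 01000000001110 = 4110
(x & (x >> 1) has a 1 wherever x has two consecutive 1 bits.)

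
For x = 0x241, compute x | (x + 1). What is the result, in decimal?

x = 1001000001 = 577
x + 1 = 1001000010
OR    = 1001000011 = 579
(x | (x + 1) sets the lowest cleared bit.)

579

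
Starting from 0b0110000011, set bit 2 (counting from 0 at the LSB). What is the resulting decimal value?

391

x = 0110000011
bit 2 is currently 0; set it via x | (1 << 2) = x | 4
→ 0110000111 = 391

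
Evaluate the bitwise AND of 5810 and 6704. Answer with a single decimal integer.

4656

5810 = 1011010110010
6704 = 1101000110000
AND → 1001000110000 = 4656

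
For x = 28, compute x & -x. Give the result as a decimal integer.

4

x = 11100 = 28
-x (two's complement) = …00100
AND   = 00100 = 4
(x & -x isolates the lowest set bit of x.)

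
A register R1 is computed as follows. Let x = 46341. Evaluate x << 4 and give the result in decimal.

46341 = 00001011010100000101
shift left by 4 → 10110101000001010000 = 741456
(equivalently, 46341 × 2^4 = 46341 × 16)

741456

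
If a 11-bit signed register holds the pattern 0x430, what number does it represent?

pattern = 10000110000 (MSB is 1 ⇒ negative)
Invert: 01111001111, add 1 → 01111010000 = 976, so the value is -976.
(Equivalently: 1072 - 2^11 = 1072 - 2048 = -976.)

-976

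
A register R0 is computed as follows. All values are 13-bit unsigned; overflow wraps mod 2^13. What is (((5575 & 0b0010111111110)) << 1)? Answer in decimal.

2956

5575 = 1010111000111
0b0010111111110 = 0010111111110
→ & → 0010111000110 = 1478
→ << 1 (mod 2^13) → 0101110001100 = 2956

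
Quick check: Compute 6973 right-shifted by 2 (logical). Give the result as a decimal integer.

1743

6973 = 1101100111101
shift right by 2 → 0011011001111 = 1743
(equivalently, floor(6973 / 4))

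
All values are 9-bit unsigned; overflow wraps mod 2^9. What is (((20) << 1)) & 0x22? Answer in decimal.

32

20 = 000010100
→ << 1 (mod 2^9) → 000101000 = 40
0x22 = 000100010
→ & → 000100000 = 32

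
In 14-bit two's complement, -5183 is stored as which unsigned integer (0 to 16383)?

5183 in 14 bits: 01010000111111
Invert: 10101111000000
Add 1:  10101111000001 = 11201
(Check: 2^14 - 5183 = 16384 - 5183 = 11201.)

11201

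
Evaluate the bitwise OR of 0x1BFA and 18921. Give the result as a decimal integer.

23547

0x1BFA = 001101111111010
18921 = 100100111101001
 OR → 101101111111011 = 23547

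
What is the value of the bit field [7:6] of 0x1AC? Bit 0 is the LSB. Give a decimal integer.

v = 110101100
Shift right by 6: 110
Mask low 2 bits: 10 = 2

2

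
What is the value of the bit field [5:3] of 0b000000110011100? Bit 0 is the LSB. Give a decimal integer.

v = 000000110011100
Shift right by 3: 000000110011
Mask low 3 bits: 011 = 3

3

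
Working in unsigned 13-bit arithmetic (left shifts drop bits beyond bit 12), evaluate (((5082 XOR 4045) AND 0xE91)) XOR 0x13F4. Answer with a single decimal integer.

8165

5082 = 1001111011010
4045 = 0111111001101
→ XOR → 1110000010111 = 7191
0xE91 = 0111010010001
→ AND → 0110000010001 = 3089
0x13F4 = 1001111110100
→ XOR → 1111111100101 = 8165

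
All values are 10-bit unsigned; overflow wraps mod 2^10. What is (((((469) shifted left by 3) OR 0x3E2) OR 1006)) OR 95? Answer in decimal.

1023

469 = 0111010101
→ shifted left by 3 (mod 2^10) → 1010101000 = 680
0x3E2 = 1111100010
→ OR → 1111101010 = 1002
1006 = 1111101110
→ OR → 1111101110 = 1006
95 = 0001011111
→ OR → 1111111111 = 1023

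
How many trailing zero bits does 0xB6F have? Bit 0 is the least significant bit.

0xB6F = 101101101111
Trailing zeros: 0, so the lowest set bit is bit 0 (value 1).

0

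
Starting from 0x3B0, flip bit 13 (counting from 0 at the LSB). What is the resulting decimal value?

9136

x = 000001110110000
bit 13 is currently 0; toggle it via x ^ (1 << 13) = x ^ 8192
→ 010001110110000 = 9136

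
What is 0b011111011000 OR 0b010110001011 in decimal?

2011

a = 11111011000
b = 10110001011
 OR → 11111011011 = 2011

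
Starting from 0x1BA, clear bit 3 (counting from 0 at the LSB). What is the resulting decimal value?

x = 110111010
bit 3 is currently 1; clear it via x & ~(1 << 3) = x & ~8
→ 110110010 = 434

434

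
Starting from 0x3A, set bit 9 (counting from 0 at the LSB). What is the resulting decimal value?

x = 0000111010
bit 9 is currently 0; set it via x | (1 << 9) = x | 512
→ 1000111010 = 570

570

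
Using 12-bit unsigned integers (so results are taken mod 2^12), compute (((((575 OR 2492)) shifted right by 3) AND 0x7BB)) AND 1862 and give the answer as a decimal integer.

258

575 = 001000111111
2492 = 100110111100
→ OR → 101110111111 = 3007
→ shifted right by 3 → 000101110111 = 375
0x7BB = 011110111011
→ AND → 000100110011 = 307
1862 = 011101000110
→ AND → 000100000010 = 258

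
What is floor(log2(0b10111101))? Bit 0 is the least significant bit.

0b10111101 = 10111101
The topmost 1 is at position 7 (since 2^7 = 128 ≤ 189 < 256).

7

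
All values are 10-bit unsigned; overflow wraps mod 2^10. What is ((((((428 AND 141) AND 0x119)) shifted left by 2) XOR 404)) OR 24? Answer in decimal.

444

428 = 0110101100
141 = 0010001101
→ AND → 0010001100 = 140
0x119 = 0100011001
→ AND → 0000001000 = 8
→ shifted left by 2 (mod 2^10) → 0000100000 = 32
404 = 0110010100
→ XOR → 0110110100 = 436
24 = 0000011000
→ OR → 0110111100 = 444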